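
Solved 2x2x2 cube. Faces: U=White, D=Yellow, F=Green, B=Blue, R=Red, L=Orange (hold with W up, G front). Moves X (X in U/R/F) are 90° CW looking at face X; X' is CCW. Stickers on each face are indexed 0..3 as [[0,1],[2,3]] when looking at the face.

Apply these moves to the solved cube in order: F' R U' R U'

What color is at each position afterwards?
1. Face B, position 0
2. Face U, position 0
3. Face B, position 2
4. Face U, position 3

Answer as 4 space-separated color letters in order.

Answer: R W G W

Derivation:
After move 1 (F'): F=GGGG U=WWRR R=YRYR D=OOYY L=OWOW
After move 2 (R): R=YYRR U=WGRG F=GOGY D=OBYB B=RBWB
After move 3 (U'): U=GGWR F=OWGY R=GORR B=YYWB L=RBOW
After move 4 (R): R=RGRO U=GWWY F=OBGB D=OWYY B=RYGB
After move 5 (U'): U=WYGW F=RBGB R=OBRO B=RGGB L=RYOW
Query 1: B[0] = R
Query 2: U[0] = W
Query 3: B[2] = G
Query 4: U[3] = W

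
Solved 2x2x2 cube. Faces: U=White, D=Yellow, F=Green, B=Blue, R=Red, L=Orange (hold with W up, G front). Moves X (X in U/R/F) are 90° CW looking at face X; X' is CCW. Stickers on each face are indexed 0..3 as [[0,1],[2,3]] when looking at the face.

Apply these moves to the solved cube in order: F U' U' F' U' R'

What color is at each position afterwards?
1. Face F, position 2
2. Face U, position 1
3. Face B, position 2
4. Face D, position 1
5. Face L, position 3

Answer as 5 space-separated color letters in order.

Answer: B B Y W W

Derivation:
After move 1 (F): F=GGGG U=WWOO R=WRWR D=RRYY L=OYOY
After move 2 (U'): U=WOWO F=OYGG R=GGWR B=WRBB L=BBOY
After move 3 (U'): U=OOWW F=BBGG R=OYWR B=GGBB L=WROY
After move 4 (F'): F=BGBG U=OOOW R=RYRR D=RYYY L=WWOW
After move 5 (U'): U=OWOO F=WWBG R=BGRR B=RYBB L=GGOW
After move 6 (R'): R=GRBR U=OBOR F=WWBO D=RWYG B=YYYB
Query 1: F[2] = B
Query 2: U[1] = B
Query 3: B[2] = Y
Query 4: D[1] = W
Query 5: L[3] = W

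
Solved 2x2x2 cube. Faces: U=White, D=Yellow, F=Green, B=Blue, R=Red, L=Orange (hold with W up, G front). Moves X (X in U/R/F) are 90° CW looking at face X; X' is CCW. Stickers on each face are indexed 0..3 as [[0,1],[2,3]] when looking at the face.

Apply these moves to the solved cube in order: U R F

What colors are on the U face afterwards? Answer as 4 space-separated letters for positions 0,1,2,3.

Answer: W R O G

Derivation:
After move 1 (U): U=WWWW F=RRGG R=BBRR B=OOBB L=GGOO
After move 2 (R): R=RBRB U=WRWG F=RYGY D=YBYO B=WOWB
After move 3 (F): F=GRYY U=WROG R=WBGB D=RRYO L=GYOB
Query: U face = WROG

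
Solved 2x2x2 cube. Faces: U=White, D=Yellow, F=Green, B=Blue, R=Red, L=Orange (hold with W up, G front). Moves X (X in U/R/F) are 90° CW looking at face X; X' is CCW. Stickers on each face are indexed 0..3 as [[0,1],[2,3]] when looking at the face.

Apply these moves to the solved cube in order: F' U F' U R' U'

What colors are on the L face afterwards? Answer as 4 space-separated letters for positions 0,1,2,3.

Answer: Y W O R

Derivation:
After move 1 (F'): F=GGGG U=WWRR R=YRYR D=OOYY L=OWOW
After move 2 (U): U=RWRW F=YRGG R=BBYR B=OWBB L=GGOW
After move 3 (F'): F=RGYG U=RWBY R=OBOR D=GWYY L=GWOR
After move 4 (U): U=BRYW F=OBYG R=OWOR B=GWBB L=RGOR
After move 5 (R'): R=WROO U=BBYG F=ORYW D=GBYG B=YWWB
After move 6 (U'): U=BGBY F=RGYW R=OROO B=WRWB L=YWOR
Query: L face = YWOR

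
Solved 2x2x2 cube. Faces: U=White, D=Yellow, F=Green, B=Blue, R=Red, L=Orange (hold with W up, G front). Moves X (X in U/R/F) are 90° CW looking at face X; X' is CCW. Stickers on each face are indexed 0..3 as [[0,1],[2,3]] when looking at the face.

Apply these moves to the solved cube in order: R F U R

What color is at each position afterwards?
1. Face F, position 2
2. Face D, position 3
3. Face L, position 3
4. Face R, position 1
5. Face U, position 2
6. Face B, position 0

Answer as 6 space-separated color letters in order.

Answer: Y O B W O G

Derivation:
After move 1 (R): R=RRRR U=WGWG F=GYGY D=YBYB B=WBWB
After move 2 (F): F=GGYY U=WGOO R=WRGR D=RRYB L=OYOB
After move 3 (U): U=OWOG F=WRYY R=WBGR B=OYWB L=GGOB
After move 4 (R): R=GWRB U=OROY F=WRYB D=RWYO B=GYWB
Query 1: F[2] = Y
Query 2: D[3] = O
Query 3: L[3] = B
Query 4: R[1] = W
Query 5: U[2] = O
Query 6: B[0] = G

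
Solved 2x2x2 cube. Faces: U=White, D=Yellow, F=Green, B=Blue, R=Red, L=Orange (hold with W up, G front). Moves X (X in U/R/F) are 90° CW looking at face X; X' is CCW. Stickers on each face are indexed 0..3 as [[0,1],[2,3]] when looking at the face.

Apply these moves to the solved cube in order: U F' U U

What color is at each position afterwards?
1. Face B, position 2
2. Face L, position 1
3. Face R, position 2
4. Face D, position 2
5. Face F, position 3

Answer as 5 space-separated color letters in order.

After move 1 (U): U=WWWW F=RRGG R=BBRR B=OOBB L=GGOO
After move 2 (F'): F=RGRG U=WWBR R=YBYR D=GOYY L=GWOW
After move 3 (U): U=BWRW F=YBRG R=OOYR B=GWBB L=RGOW
After move 4 (U): U=RBWW F=OORG R=GWYR B=RGBB L=YBOW
Query 1: B[2] = B
Query 2: L[1] = B
Query 3: R[2] = Y
Query 4: D[2] = Y
Query 5: F[3] = G

Answer: B B Y Y G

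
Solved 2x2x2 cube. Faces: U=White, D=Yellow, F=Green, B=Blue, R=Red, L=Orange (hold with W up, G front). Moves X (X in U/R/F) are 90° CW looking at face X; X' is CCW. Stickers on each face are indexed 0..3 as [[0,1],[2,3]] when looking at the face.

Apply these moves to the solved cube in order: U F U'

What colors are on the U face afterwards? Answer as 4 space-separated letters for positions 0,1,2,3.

After move 1 (U): U=WWWW F=RRGG R=BBRR B=OOBB L=GGOO
After move 2 (F): F=GRGR U=WWOG R=WBWR D=RBYY L=GYOY
After move 3 (U'): U=WGWO F=GYGR R=GRWR B=WBBB L=OOOY
Query: U face = WGWO

Answer: W G W O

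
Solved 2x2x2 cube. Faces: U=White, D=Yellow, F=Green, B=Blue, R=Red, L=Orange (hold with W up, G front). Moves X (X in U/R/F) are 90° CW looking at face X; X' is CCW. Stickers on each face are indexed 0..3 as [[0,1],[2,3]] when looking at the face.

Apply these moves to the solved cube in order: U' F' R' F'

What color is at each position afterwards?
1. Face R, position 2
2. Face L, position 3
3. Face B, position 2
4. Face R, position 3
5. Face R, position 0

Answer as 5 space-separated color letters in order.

Answer: B G O Y G

Derivation:
After move 1 (U'): U=WWWW F=OOGG R=GGRR B=RRBB L=BBOO
After move 2 (F'): F=OGOG U=WWGR R=YGYR D=BOYY L=BWOW
After move 3 (R'): R=GRYY U=WBGR F=OWOR D=BGYG B=YROB
After move 4 (F'): F=WROO U=WBGY R=GRBY D=WWYG L=BROG
Query 1: R[2] = B
Query 2: L[3] = G
Query 3: B[2] = O
Query 4: R[3] = Y
Query 5: R[0] = G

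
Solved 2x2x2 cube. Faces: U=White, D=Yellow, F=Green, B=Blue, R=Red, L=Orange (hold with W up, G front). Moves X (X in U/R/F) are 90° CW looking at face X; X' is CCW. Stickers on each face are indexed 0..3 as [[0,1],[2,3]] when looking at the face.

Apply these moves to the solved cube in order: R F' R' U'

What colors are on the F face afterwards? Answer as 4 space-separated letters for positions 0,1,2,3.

After move 1 (R): R=RRRR U=WGWG F=GYGY D=YBYB B=WBWB
After move 2 (F'): F=YYGG U=WGRR R=BRYR D=OOYB L=OGOW
After move 3 (R'): R=RRBY U=WWRW F=YGGR D=OYYG B=BBOB
After move 4 (U'): U=WWWR F=OGGR R=YGBY B=RROB L=BBOW
Query: F face = OGGR

Answer: O G G R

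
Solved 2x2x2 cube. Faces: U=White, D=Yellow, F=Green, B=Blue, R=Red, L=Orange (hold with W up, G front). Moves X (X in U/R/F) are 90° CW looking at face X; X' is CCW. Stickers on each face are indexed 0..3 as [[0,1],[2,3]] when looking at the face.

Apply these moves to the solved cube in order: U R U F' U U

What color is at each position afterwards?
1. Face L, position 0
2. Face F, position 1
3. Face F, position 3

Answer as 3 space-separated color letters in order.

After move 1 (U): U=WWWW F=RRGG R=BBRR B=OOBB L=GGOO
After move 2 (R): R=RBRB U=WRWG F=RYGY D=YBYO B=WOWB
After move 3 (U): U=WWGR F=RBGY R=WORB B=GGWB L=RYOO
After move 4 (F'): F=BYRG U=WWWR R=BOYB D=YOYO L=RROG
After move 5 (U): U=WWRW F=BORG R=GGYB B=RRWB L=BYOG
After move 6 (U): U=RWWW F=GGRG R=RRYB B=BYWB L=BOOG
Query 1: L[0] = B
Query 2: F[1] = G
Query 3: F[3] = G

Answer: B G G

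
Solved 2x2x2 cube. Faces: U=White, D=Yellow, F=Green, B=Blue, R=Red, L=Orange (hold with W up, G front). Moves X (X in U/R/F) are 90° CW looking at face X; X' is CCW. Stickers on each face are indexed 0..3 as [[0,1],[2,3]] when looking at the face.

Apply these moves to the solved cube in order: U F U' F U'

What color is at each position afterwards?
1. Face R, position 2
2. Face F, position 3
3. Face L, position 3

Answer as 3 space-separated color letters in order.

Answer: O Y B

Derivation:
After move 1 (U): U=WWWW F=RRGG R=BBRR B=OOBB L=GGOO
After move 2 (F): F=GRGR U=WWOG R=WBWR D=RBYY L=GYOY
After move 3 (U'): U=WGWO F=GYGR R=GRWR B=WBBB L=OOOY
After move 4 (F): F=GGRY U=WGYO R=WROR D=WGYY L=OROB
After move 5 (U'): U=GOWY F=ORRY R=GGOR B=WRBB L=WBOB
Query 1: R[2] = O
Query 2: F[3] = Y
Query 3: L[3] = B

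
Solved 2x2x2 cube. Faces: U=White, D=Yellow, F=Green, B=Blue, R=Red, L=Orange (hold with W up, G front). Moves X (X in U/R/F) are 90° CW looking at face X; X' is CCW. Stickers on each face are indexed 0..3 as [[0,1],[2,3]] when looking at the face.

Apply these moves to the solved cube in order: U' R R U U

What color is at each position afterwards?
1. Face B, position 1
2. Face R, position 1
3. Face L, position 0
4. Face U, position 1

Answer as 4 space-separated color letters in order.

Answer: B B R W

Derivation:
After move 1 (U'): U=WWWW F=OOGG R=GGRR B=RRBB L=BBOO
After move 2 (R): R=RGRG U=WOWG F=OYGY D=YBYR B=WRWB
After move 3 (R): R=RRGG U=WYWY F=OBGR D=YWYW B=GROB
After move 4 (U): U=WWYY F=RRGR R=GRGG B=BBOB L=OBOO
After move 5 (U): U=YWYW F=GRGR R=BBGG B=OBOB L=RROO
Query 1: B[1] = B
Query 2: R[1] = B
Query 3: L[0] = R
Query 4: U[1] = W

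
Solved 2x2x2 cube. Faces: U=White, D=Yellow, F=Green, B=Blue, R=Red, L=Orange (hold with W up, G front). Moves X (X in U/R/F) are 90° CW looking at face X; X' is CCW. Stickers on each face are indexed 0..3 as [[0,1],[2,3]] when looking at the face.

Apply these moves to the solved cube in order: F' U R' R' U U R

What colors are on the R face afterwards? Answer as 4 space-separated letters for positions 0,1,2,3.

Answer: B G B G

Derivation:
After move 1 (F'): F=GGGG U=WWRR R=YRYR D=OOYY L=OWOW
After move 2 (U): U=RWRW F=YRGG R=BBYR B=OWBB L=GGOW
After move 3 (R'): R=BRBY U=RBRO F=YWGW D=ORYG B=YWOB
After move 4 (R'): R=RYBB U=RORY F=YBGO D=OWYW B=GWRB
After move 5 (U): U=RRYO F=RYGO R=GWBB B=GGRB L=YBOW
After move 6 (U): U=YROR F=GWGO R=GGBB B=YBRB L=RYOW
After move 7 (R): R=BGBG U=YWOO F=GWGW D=ORYY B=RBRB
Query: R face = BGBG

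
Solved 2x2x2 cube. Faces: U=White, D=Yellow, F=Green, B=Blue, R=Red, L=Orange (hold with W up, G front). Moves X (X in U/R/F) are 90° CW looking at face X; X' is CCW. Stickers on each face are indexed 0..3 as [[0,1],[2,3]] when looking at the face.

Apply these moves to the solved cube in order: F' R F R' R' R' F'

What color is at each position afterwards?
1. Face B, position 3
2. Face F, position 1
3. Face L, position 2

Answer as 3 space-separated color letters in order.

After move 1 (F'): F=GGGG U=WWRR R=YRYR D=OOYY L=OWOW
After move 2 (R): R=YYRR U=WGRG F=GOGY D=OBYB B=RBWB
After move 3 (F): F=GGYO U=WGWW R=RYGR D=RYYB L=OOOB
After move 4 (R'): R=YRRG U=WWWR F=GGYW D=RGYO B=BBYB
After move 5 (R'): R=RGYR U=WYWB F=GWYR D=RGYW B=OBGB
After move 6 (R'): R=GRRY U=WGWO F=GYYB D=RWYR B=WBGB
After move 7 (F'): F=YBGY U=WGGR R=WRRY D=OBYR L=OOOW
Query 1: B[3] = B
Query 2: F[1] = B
Query 3: L[2] = O

Answer: B B O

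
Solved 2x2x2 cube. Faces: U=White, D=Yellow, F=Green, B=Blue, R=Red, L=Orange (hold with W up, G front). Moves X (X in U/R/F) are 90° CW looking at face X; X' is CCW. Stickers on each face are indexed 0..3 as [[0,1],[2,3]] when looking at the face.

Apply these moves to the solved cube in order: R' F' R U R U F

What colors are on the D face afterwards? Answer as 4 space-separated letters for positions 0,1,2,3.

Answer: R W Y O

Derivation:
After move 1 (R'): R=RRRR U=WBWB F=GWGW D=YGYG B=YBYB
After move 2 (F'): F=WWGG U=WBRR R=GRYR D=OOYG L=OBOW
After move 3 (R): R=YGRR U=WWRG F=WOGG D=OYYY B=RBBB
After move 4 (U): U=RWGW F=YGGG R=RBRR B=OBBB L=WOOW
After move 5 (R): R=RRRB U=RGGG F=YYGY D=OBYO B=WBWB
After move 6 (U): U=GRGG F=RRGY R=WBRB B=WOWB L=YYOW
After move 7 (F): F=GRYR U=GRWY R=GBGB D=RWYO L=YOOB
Query: D face = RWYO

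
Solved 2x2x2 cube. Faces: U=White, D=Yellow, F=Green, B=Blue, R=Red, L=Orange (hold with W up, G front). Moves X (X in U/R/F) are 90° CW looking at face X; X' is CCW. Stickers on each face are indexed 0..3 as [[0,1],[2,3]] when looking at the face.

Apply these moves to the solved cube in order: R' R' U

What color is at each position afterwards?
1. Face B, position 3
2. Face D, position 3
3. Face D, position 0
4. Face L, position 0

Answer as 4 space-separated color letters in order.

Answer: B W Y G

Derivation:
After move 1 (R'): R=RRRR U=WBWB F=GWGW D=YGYG B=YBYB
After move 2 (R'): R=RRRR U=WYWY F=GBGB D=YWYW B=GBGB
After move 3 (U): U=WWYY F=RRGB R=GBRR B=OOGB L=GBOO
Query 1: B[3] = B
Query 2: D[3] = W
Query 3: D[0] = Y
Query 4: L[0] = G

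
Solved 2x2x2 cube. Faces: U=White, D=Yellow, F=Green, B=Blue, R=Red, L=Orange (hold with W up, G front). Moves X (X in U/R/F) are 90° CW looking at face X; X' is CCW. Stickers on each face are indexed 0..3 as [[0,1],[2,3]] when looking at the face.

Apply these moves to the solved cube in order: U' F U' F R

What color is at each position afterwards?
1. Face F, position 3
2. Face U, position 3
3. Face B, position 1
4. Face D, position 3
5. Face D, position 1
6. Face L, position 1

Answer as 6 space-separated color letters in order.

After move 1 (U'): U=WWWW F=OOGG R=GGRR B=RRBB L=BBOO
After move 2 (F): F=GOGO U=WWOB R=WGWR D=RGYY L=BYOY
After move 3 (U'): U=WBWO F=BYGO R=GOWR B=WGBB L=RROY
After move 4 (F): F=GBOY U=WBYR R=WOOR D=WGYY L=RROG
After move 5 (R): R=OWRO U=WBYY F=GGOY D=WBYW B=RGBB
Query 1: F[3] = Y
Query 2: U[3] = Y
Query 3: B[1] = G
Query 4: D[3] = W
Query 5: D[1] = B
Query 6: L[1] = R

Answer: Y Y G W B R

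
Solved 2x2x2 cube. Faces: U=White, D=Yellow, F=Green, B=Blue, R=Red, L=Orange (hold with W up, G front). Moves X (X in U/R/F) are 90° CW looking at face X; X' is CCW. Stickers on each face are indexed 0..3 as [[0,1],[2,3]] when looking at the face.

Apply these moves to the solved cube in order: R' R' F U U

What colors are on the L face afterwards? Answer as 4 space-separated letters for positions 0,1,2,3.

Answer: W R O W

Derivation:
After move 1 (R'): R=RRRR U=WBWB F=GWGW D=YGYG B=YBYB
After move 2 (R'): R=RRRR U=WYWY F=GBGB D=YWYW B=GBGB
After move 3 (F): F=GGBB U=WYOO R=WRYR D=RRYW L=OYOW
After move 4 (U): U=OWOY F=WRBB R=GBYR B=OYGB L=GGOW
After move 5 (U): U=OOYW F=GBBB R=OYYR B=GGGB L=WROW
Query: L face = WROW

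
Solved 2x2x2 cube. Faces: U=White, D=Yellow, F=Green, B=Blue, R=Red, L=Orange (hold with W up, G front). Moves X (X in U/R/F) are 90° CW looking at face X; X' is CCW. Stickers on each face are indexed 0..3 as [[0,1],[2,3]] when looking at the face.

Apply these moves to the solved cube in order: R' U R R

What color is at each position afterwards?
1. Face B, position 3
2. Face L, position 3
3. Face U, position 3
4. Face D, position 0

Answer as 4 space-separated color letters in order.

Answer: B O G Y

Derivation:
After move 1 (R'): R=RRRR U=WBWB F=GWGW D=YGYG B=YBYB
After move 2 (U): U=WWBB F=RRGW R=YBRR B=OOYB L=GWOO
After move 3 (R): R=RYRB U=WRBW F=RGGG D=YYYO B=BOWB
After move 4 (R): R=RRBY U=WGBG F=RYGO D=YWYB B=WORB
Query 1: B[3] = B
Query 2: L[3] = O
Query 3: U[3] = G
Query 4: D[0] = Y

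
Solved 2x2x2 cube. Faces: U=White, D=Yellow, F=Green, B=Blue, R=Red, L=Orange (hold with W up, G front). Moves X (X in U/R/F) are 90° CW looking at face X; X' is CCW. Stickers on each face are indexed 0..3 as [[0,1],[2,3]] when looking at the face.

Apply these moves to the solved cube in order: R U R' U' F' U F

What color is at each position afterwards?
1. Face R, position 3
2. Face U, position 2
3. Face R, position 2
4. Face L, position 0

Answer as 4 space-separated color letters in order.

After move 1 (R): R=RRRR U=WGWG F=GYGY D=YBYB B=WBWB
After move 2 (U): U=WWGG F=RRGY R=WBRR B=OOWB L=GYOO
After move 3 (R'): R=BRWR U=WWGO F=RWGG D=YRYY B=BOBB
After move 4 (U'): U=WOWG F=GYGG R=RWWR B=BRBB L=BOOO
After move 5 (F'): F=YGGG U=WORW R=RWYR D=OOYY L=BGOW
After move 6 (U): U=RWWO F=RWGG R=BRYR B=BGBB L=YGOW
After move 7 (F): F=GRGW U=RWWG R=WROR D=YBYY L=YOOO
Query 1: R[3] = R
Query 2: U[2] = W
Query 3: R[2] = O
Query 4: L[0] = Y

Answer: R W O Y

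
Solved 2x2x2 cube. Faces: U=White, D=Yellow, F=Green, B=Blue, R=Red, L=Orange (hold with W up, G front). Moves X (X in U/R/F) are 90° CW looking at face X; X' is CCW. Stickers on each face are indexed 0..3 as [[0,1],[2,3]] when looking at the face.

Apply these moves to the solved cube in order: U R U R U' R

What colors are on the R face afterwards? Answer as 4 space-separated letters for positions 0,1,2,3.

After move 1 (U): U=WWWW F=RRGG R=BBRR B=OOBB L=GGOO
After move 2 (R): R=RBRB U=WRWG F=RYGY D=YBYO B=WOWB
After move 3 (U): U=WWGR F=RBGY R=WORB B=GGWB L=RYOO
After move 4 (R): R=RWBO U=WBGY F=RBGO D=YWYG B=RGWB
After move 5 (U'): U=BYWG F=RYGO R=RBBO B=RWWB L=RGOO
After move 6 (R): R=BROB U=BYWO F=RWGG D=YWYR B=GWYB
Query: R face = BROB

Answer: B R O B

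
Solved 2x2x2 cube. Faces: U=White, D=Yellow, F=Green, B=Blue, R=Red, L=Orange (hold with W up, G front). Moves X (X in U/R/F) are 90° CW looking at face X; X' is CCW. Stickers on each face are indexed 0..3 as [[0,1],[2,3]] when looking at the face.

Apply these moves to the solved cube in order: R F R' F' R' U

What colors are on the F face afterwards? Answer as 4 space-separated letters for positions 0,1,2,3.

Answer: R G G W

Derivation:
After move 1 (R): R=RRRR U=WGWG F=GYGY D=YBYB B=WBWB
After move 2 (F): F=GGYY U=WGOO R=WRGR D=RRYB L=OYOB
After move 3 (R'): R=RRWG U=WWOW F=GGYO D=RGYY B=BBRB
After move 4 (F'): F=GOGY U=WWRW R=GRRG D=YBYY L=OWOO
After move 5 (R'): R=RGGR U=WRRB F=GWGW D=YOYY B=YBBB
After move 6 (U): U=RWBR F=RGGW R=YBGR B=OWBB L=GWOO
Query: F face = RGGW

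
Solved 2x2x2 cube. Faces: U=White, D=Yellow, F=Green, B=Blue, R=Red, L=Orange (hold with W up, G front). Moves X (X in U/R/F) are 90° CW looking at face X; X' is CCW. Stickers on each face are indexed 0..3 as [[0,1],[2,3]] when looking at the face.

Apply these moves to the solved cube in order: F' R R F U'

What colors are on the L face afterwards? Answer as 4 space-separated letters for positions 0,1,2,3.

Answer: G B O W

Derivation:
After move 1 (F'): F=GGGG U=WWRR R=YRYR D=OOYY L=OWOW
After move 2 (R): R=YYRR U=WGRG F=GOGY D=OBYB B=RBWB
After move 3 (R): R=RYRY U=WORY F=GBGB D=OWYR B=GBGB
After move 4 (F): F=GGBB U=WOWW R=RYYY D=RRYR L=OOOW
After move 5 (U'): U=OWWW F=OOBB R=GGYY B=RYGB L=GBOW
Query: L face = GBOW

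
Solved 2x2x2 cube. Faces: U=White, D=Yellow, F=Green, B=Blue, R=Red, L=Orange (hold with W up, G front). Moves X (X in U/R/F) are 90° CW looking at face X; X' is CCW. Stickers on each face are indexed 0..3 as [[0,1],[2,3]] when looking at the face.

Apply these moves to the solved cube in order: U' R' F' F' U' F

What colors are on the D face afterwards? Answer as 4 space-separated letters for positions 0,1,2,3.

After move 1 (U'): U=WWWW F=OOGG R=GGRR B=RRBB L=BBOO
After move 2 (R'): R=GRGR U=WBWR F=OWGW D=YOYG B=YRYB
After move 3 (F'): F=WWOG U=WBGG R=ORYR D=BOYG L=BROW
After move 4 (F'): F=WGWO U=WBOY R=ORBR D=RWYG L=BGOG
After move 5 (U'): U=BYWO F=BGWO R=WGBR B=ORYB L=YROG
After move 6 (F): F=WBOG U=BYGR R=WGOR D=BWYG L=YROW
Query: D face = BWYG

Answer: B W Y G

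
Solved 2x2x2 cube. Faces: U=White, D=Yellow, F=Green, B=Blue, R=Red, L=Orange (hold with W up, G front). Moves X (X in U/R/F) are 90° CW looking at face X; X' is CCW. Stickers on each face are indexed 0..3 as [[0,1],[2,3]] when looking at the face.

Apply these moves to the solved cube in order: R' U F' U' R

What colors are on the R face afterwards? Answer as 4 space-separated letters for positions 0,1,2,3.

After move 1 (R'): R=RRRR U=WBWB F=GWGW D=YGYG B=YBYB
After move 2 (U): U=WWBB F=RRGW R=YBRR B=OOYB L=GWOO
After move 3 (F'): F=RWRG U=WWYR R=GBYR D=WOYG L=GBOB
After move 4 (U'): U=WRWY F=GBRG R=RWYR B=GBYB L=OOOB
After move 5 (R): R=YRRW U=WBWG F=GORG D=WYYG B=YBRB
Query: R face = YRRW

Answer: Y R R W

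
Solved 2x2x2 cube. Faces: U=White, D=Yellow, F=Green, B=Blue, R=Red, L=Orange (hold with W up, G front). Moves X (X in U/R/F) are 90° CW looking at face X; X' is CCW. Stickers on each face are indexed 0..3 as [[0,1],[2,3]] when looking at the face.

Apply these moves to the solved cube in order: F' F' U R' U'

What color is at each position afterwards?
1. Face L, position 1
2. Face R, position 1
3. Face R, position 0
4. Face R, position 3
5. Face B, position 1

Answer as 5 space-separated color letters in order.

Answer: R W O O R

Derivation:
After move 1 (F'): F=GGGG U=WWRR R=YRYR D=OOYY L=OWOW
After move 2 (F'): F=GGGG U=WWYY R=OROR D=WWYY L=OROR
After move 3 (U): U=YWYW F=ORGG R=BBOR B=ORBB L=GGOR
After move 4 (R'): R=BRBO U=YBYO F=OWGW D=WRYG B=YRWB
After move 5 (U'): U=BOYY F=GGGW R=OWBO B=BRWB L=YROR
Query 1: L[1] = R
Query 2: R[1] = W
Query 3: R[0] = O
Query 4: R[3] = O
Query 5: B[1] = R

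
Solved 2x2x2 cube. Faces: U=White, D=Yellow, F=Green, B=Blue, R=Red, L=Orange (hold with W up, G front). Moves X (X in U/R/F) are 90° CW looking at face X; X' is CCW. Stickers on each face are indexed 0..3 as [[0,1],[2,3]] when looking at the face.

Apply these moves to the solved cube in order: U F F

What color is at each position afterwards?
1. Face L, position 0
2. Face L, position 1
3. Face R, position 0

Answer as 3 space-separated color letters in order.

After move 1 (U): U=WWWW F=RRGG R=BBRR B=OOBB L=GGOO
After move 2 (F): F=GRGR U=WWOG R=WBWR D=RBYY L=GYOY
After move 3 (F): F=GGRR U=WWYY R=OBGR D=WWYY L=GROB
Query 1: L[0] = G
Query 2: L[1] = R
Query 3: R[0] = O

Answer: G R O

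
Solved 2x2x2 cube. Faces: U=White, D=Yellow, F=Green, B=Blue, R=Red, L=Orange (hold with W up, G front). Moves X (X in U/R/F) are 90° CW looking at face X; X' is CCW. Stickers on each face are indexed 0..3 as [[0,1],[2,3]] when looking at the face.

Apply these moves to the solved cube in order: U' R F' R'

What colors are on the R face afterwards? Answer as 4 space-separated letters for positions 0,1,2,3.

After move 1 (U'): U=WWWW F=OOGG R=GGRR B=RRBB L=BBOO
After move 2 (R): R=RGRG U=WOWG F=OYGY D=YBYR B=WRWB
After move 3 (F'): F=YYOG U=WORR R=BGYG D=BOYR L=BGOW
After move 4 (R'): R=GGBY U=WWRW F=YOOR D=BYYG B=RROB
Query: R face = GGBY

Answer: G G B Y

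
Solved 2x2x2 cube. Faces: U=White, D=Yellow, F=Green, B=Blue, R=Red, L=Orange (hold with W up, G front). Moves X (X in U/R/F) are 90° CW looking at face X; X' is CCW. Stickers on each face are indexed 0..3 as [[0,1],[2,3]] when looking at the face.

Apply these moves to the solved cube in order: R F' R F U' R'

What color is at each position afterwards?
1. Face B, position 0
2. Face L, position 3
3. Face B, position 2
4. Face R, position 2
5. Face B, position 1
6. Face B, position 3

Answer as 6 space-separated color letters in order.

After move 1 (R): R=RRRR U=WGWG F=GYGY D=YBYB B=WBWB
After move 2 (F'): F=YYGG U=WGRR R=BRYR D=OOYB L=OGOW
After move 3 (R): R=YBRR U=WYRG F=YOGB D=OWYW B=RBGB
After move 4 (F): F=GYBO U=WYWG R=RBGR D=RYYW L=OOOW
After move 5 (U'): U=YGWW F=OOBO R=GYGR B=RBGB L=RBOW
After move 6 (R'): R=YRGG U=YGWR F=OGBW D=ROYO B=WBYB
Query 1: B[0] = W
Query 2: L[3] = W
Query 3: B[2] = Y
Query 4: R[2] = G
Query 5: B[1] = B
Query 6: B[3] = B

Answer: W W Y G B B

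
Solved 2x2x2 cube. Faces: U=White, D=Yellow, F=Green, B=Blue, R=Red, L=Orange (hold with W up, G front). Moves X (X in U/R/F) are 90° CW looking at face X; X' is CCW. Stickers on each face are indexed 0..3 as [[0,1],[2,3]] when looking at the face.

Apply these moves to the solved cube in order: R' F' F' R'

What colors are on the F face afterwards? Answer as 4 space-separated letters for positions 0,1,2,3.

After move 1 (R'): R=RRRR U=WBWB F=GWGW D=YGYG B=YBYB
After move 2 (F'): F=WWGG U=WBRR R=GRYR D=OOYG L=OBOW
After move 3 (F'): F=WGWG U=WBGY R=OROR D=BWYG L=OROR
After move 4 (R'): R=RROO U=WYGY F=WBWY D=BGYG B=GBWB
Query: F face = WBWY

Answer: W B W Y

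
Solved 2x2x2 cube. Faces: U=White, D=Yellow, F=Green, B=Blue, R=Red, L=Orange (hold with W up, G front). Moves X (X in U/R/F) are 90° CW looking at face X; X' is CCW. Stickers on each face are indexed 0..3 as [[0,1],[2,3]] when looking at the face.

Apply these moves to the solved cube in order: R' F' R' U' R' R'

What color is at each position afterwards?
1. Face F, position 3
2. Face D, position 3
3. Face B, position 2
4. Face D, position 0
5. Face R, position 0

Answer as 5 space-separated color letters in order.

Answer: R R B O Y

Derivation:
After move 1 (R'): R=RRRR U=WBWB F=GWGW D=YGYG B=YBYB
After move 2 (F'): F=WWGG U=WBRR R=GRYR D=OOYG L=OBOW
After move 3 (R'): R=RRGY U=WYRY F=WBGR D=OWYG B=GBOB
After move 4 (U'): U=YYWR F=OBGR R=WBGY B=RROB L=GBOW
After move 5 (R'): R=BYWG U=YOWR F=OYGR D=OBYR B=GRWB
After move 6 (R'): R=YGBW U=YWWG F=OOGR D=OYYR B=RRBB
Query 1: F[3] = R
Query 2: D[3] = R
Query 3: B[2] = B
Query 4: D[0] = O
Query 5: R[0] = Y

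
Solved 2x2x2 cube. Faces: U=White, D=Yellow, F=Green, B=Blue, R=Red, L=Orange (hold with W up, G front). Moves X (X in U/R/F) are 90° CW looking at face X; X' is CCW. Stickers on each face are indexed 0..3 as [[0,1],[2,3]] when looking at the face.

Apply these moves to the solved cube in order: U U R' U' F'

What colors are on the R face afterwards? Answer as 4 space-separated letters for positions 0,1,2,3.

After move 1 (U): U=WWWW F=RRGG R=BBRR B=OOBB L=GGOO
After move 2 (U): U=WWWW F=BBGG R=OORR B=GGBB L=RROO
After move 3 (R'): R=OROR U=WBWG F=BWGW D=YBYG B=YGYB
After move 4 (U'): U=BGWW F=RRGW R=BWOR B=ORYB L=YGOO
After move 5 (F'): F=RWRG U=BGBO R=BWYR D=GOYG L=YWOW
Query: R face = BWYR

Answer: B W Y R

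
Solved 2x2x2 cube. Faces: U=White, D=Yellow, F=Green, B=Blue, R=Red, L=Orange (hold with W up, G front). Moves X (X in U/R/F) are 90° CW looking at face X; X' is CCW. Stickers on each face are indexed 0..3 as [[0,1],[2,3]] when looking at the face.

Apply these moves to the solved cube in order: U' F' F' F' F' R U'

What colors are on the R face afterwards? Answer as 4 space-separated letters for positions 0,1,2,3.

After move 1 (U'): U=WWWW F=OOGG R=GGRR B=RRBB L=BBOO
After move 2 (F'): F=OGOG U=WWGR R=YGYR D=BOYY L=BWOW
After move 3 (F'): F=GGOO U=WWYY R=OGBR D=WWYY L=BROG
After move 4 (F'): F=GOGO U=WWOB R=WGWR D=RGYY L=BYOY
After move 5 (F'): F=OOGG U=WWWW R=GGRR D=YYYY L=BBOO
After move 6 (R): R=RGRG U=WOWG F=OYGY D=YBYR B=WRWB
After move 7 (U'): U=OGWW F=BBGY R=OYRG B=RGWB L=WROO
Query: R face = OYRG

Answer: O Y R G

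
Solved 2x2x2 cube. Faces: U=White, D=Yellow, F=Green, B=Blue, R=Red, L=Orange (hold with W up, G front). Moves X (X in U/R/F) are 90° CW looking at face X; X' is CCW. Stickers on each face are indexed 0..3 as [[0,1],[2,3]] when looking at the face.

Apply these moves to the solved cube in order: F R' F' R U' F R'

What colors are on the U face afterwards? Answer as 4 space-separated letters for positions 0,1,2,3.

After move 1 (F): F=GGGG U=WWOO R=WRWR D=RRYY L=OYOY
After move 2 (R'): R=RRWW U=WBOB F=GWGO D=RGYG B=YBRB
After move 3 (F'): F=WOGG U=WBRW R=GRRW D=YYYG L=OBOO
After move 4 (R): R=RGWR U=WORG F=WYGG D=YRYY B=WBBB
After move 5 (U'): U=OGWR F=OBGG R=WYWR B=RGBB L=WBOO
After move 6 (F): F=GOGB U=OGOB R=WYRR D=WWYY L=WYOR
After move 7 (R'): R=YRWR U=OBOR F=GGGB D=WOYB B=YGWB
Query: U face = OBOR

Answer: O B O R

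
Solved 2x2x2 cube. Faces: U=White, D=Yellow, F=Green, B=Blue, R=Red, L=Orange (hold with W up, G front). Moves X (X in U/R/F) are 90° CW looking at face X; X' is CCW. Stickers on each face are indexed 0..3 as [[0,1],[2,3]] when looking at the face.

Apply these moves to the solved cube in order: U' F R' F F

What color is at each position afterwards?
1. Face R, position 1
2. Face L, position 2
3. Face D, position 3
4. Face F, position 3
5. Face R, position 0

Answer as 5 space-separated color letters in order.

Answer: R O O G Y

Derivation:
After move 1 (U'): U=WWWW F=OOGG R=GGRR B=RRBB L=BBOO
After move 2 (F): F=GOGO U=WWOB R=WGWR D=RGYY L=BYOY
After move 3 (R'): R=GRWW U=WBOR F=GWGB D=ROYO B=YRGB
After move 4 (F): F=GGBW U=WBYY R=ORRW D=WGYO L=BROO
After move 5 (F): F=BGWG U=WBOR R=YRYW D=ROYO L=BWOG
Query 1: R[1] = R
Query 2: L[2] = O
Query 3: D[3] = O
Query 4: F[3] = G
Query 5: R[0] = Y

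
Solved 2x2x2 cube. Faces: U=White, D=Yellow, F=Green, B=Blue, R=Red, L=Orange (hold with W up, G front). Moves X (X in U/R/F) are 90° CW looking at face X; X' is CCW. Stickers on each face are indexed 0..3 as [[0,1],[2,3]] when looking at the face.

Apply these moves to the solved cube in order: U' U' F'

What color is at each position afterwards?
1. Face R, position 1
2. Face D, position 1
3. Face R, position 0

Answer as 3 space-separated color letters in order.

Answer: O O Y

Derivation:
After move 1 (U'): U=WWWW F=OOGG R=GGRR B=RRBB L=BBOO
After move 2 (U'): U=WWWW F=BBGG R=OORR B=GGBB L=RROO
After move 3 (F'): F=BGBG U=WWOR R=YOYR D=ROYY L=RWOW
Query 1: R[1] = O
Query 2: D[1] = O
Query 3: R[0] = Y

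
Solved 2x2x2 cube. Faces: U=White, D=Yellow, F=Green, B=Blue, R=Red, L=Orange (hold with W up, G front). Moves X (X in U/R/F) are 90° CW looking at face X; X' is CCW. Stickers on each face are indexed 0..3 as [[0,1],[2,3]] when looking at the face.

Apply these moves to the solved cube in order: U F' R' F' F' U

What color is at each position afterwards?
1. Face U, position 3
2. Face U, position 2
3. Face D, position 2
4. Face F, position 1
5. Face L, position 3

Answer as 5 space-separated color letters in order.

Answer: B G Y R B

Derivation:
After move 1 (U): U=WWWW F=RRGG R=BBRR B=OOBB L=GGOO
After move 2 (F'): F=RGRG U=WWBR R=YBYR D=GOYY L=GWOW
After move 3 (R'): R=BRYY U=WBBO F=RWRR D=GGYG B=YOOB
After move 4 (F'): F=WRRR U=WBBY R=GRGY D=WWYG L=GOOB
After move 5 (F'): F=RRWR U=WBGG R=WRWY D=OBYG L=GYOB
After move 6 (U): U=GWGB F=WRWR R=YOWY B=GYOB L=RROB
Query 1: U[3] = B
Query 2: U[2] = G
Query 3: D[2] = Y
Query 4: F[1] = R
Query 5: L[3] = B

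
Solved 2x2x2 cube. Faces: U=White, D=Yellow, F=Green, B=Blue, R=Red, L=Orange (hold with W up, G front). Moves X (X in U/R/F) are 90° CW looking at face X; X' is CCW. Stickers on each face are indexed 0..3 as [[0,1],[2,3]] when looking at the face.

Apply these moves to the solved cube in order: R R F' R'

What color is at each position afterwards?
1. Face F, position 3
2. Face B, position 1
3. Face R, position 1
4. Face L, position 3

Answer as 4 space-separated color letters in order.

After move 1 (R): R=RRRR U=WGWG F=GYGY D=YBYB B=WBWB
After move 2 (R): R=RRRR U=WYWY F=GBGB D=YWYW B=GBGB
After move 3 (F'): F=BBGG U=WYRR R=WRYR D=OOYW L=OYOW
After move 4 (R'): R=RRWY U=WGRG F=BYGR D=OBYG B=WBOB
Query 1: F[3] = R
Query 2: B[1] = B
Query 3: R[1] = R
Query 4: L[3] = W

Answer: R B R W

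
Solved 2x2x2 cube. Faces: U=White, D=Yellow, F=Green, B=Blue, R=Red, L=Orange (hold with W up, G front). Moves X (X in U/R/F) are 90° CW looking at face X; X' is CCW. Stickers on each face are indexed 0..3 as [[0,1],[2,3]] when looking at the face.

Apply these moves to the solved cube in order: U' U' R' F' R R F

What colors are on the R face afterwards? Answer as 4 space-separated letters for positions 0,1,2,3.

After move 1 (U'): U=WWWW F=OOGG R=GGRR B=RRBB L=BBOO
After move 2 (U'): U=WWWW F=BBGG R=OORR B=GGBB L=RROO
After move 3 (R'): R=OROR U=WBWG F=BWGW D=YBYG B=YGYB
After move 4 (F'): F=WWBG U=WBOO R=BRYR D=ROYG L=RGOW
After move 5 (R): R=YBRR U=WWOG F=WOBG D=RYYY B=OGBB
After move 6 (R): R=RYRB U=WOOG F=WYBY D=RBYO B=GGWB
After move 7 (F): F=BWYY U=WOWG R=OYGB D=RRYO L=RROB
Query: R face = OYGB

Answer: O Y G B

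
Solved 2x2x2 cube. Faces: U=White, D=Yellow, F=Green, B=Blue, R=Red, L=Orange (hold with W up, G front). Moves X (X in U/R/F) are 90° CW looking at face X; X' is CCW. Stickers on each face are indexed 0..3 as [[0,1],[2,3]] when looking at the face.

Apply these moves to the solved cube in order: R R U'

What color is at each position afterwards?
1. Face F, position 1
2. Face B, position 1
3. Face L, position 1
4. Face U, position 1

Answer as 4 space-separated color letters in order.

Answer: O R B Y

Derivation:
After move 1 (R): R=RRRR U=WGWG F=GYGY D=YBYB B=WBWB
After move 2 (R): R=RRRR U=WYWY F=GBGB D=YWYW B=GBGB
After move 3 (U'): U=YYWW F=OOGB R=GBRR B=RRGB L=GBOO
Query 1: F[1] = O
Query 2: B[1] = R
Query 3: L[1] = B
Query 4: U[1] = Y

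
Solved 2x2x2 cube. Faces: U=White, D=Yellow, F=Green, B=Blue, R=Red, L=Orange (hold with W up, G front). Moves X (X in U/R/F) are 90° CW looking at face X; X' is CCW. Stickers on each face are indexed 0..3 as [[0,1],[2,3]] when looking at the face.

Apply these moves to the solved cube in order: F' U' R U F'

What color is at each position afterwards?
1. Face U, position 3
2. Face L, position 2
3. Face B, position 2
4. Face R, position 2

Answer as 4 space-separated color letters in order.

After move 1 (F'): F=GGGG U=WWRR R=YRYR D=OOYY L=OWOW
After move 2 (U'): U=WRWR F=OWGG R=GGYR B=YRBB L=BBOW
After move 3 (R): R=YGRG U=WWWG F=OOGY D=OBYY B=RRRB
After move 4 (U): U=WWGW F=YGGY R=RRRG B=BBRB L=OOOW
After move 5 (F'): F=GYYG U=WWRR R=BROG D=OWYY L=OWOG
Query 1: U[3] = R
Query 2: L[2] = O
Query 3: B[2] = R
Query 4: R[2] = O

Answer: R O R O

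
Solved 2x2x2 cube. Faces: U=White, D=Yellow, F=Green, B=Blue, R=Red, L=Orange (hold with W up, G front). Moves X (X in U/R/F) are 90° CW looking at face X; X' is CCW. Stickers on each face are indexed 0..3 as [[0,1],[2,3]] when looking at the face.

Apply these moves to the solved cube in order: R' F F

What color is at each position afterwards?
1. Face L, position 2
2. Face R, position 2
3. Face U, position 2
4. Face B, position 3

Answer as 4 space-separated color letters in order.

Answer: O O G B

Derivation:
After move 1 (R'): R=RRRR U=WBWB F=GWGW D=YGYG B=YBYB
After move 2 (F): F=GGWW U=WBOO R=WRBR D=RRYG L=OYOG
After move 3 (F): F=WGWG U=WBGY R=OROR D=BWYG L=OROR
Query 1: L[2] = O
Query 2: R[2] = O
Query 3: U[2] = G
Query 4: B[3] = B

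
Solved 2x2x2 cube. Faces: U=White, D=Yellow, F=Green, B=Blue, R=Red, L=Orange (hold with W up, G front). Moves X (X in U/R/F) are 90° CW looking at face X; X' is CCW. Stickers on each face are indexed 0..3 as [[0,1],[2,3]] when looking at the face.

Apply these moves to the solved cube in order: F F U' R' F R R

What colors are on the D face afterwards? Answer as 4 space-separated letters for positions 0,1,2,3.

After move 1 (F): F=GGGG U=WWOO R=WRWR D=RRYY L=OYOY
After move 2 (F): F=GGGG U=WWYY R=OROR D=WWYY L=OROR
After move 3 (U'): U=WYWY F=ORGG R=GGOR B=ORBB L=BBOR
After move 4 (R'): R=GRGO U=WBWO F=OYGY D=WRYG B=YRWB
After move 5 (F): F=GOYY U=WBRB R=WROO D=GGYG L=BWOR
After move 6 (R): R=OWOR U=WORY F=GGYG D=GWYY B=BRBB
After move 7 (R): R=OORW U=WGRG F=GWYY D=GBYB B=YROB
Query: D face = GBYB

Answer: G B Y B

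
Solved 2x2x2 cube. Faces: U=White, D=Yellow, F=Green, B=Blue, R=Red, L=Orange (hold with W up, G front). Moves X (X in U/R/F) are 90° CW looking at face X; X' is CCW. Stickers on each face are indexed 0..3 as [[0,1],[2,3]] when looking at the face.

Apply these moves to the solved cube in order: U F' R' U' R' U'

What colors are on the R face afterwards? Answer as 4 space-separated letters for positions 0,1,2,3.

Answer: G O R Y

Derivation:
After move 1 (U): U=WWWW F=RRGG R=BBRR B=OOBB L=GGOO
After move 2 (F'): F=RGRG U=WWBR R=YBYR D=GOYY L=GWOW
After move 3 (R'): R=BRYY U=WBBO F=RWRR D=GGYG B=YOOB
After move 4 (U'): U=BOWB F=GWRR R=RWYY B=BROB L=YOOW
After move 5 (R'): R=WYRY U=BOWB F=GORB D=GWYR B=GRGB
After move 6 (U'): U=OBBW F=YORB R=GORY B=WYGB L=GROW
Query: R face = GORY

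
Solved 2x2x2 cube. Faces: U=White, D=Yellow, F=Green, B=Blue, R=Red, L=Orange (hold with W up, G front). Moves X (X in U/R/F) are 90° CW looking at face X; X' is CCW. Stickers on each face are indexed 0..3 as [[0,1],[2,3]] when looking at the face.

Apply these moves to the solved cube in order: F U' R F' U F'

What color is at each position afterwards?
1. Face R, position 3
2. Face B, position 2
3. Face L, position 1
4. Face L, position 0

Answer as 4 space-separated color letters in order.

After move 1 (F): F=GGGG U=WWOO R=WRWR D=RRYY L=OYOY
After move 2 (U'): U=WOWO F=OYGG R=GGWR B=WRBB L=BBOY
After move 3 (R): R=WGRG U=WYWG F=ORGY D=RBYW B=OROB
After move 4 (F'): F=RYOG U=WYWR R=BGRG D=BYYW L=BGOW
After move 5 (U): U=WWRY F=BGOG R=ORRG B=BGOB L=RYOW
After move 6 (F'): F=GGBO U=WWOR R=YRBG D=YWYW L=RYOR
Query 1: R[3] = G
Query 2: B[2] = O
Query 3: L[1] = Y
Query 4: L[0] = R

Answer: G O Y R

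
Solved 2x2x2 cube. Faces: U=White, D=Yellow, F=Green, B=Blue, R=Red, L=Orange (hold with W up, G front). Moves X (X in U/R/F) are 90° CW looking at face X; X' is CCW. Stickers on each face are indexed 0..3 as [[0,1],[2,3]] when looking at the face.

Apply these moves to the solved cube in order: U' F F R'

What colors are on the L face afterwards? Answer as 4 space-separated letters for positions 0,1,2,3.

Answer: B R O G

Derivation:
After move 1 (U'): U=WWWW F=OOGG R=GGRR B=RRBB L=BBOO
After move 2 (F): F=GOGO U=WWOB R=WGWR D=RGYY L=BYOY
After move 3 (F): F=GGOO U=WWYY R=OGBR D=WWYY L=BROG
After move 4 (R'): R=GROB U=WBYR F=GWOY D=WGYO B=YRWB
Query: L face = BROG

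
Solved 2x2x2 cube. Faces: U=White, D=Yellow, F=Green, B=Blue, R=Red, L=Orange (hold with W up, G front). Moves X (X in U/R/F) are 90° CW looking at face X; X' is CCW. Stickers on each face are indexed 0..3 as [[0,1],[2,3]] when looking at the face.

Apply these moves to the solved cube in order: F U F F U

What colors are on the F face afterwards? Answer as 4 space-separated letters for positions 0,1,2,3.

After move 1 (F): F=GGGG U=WWOO R=WRWR D=RRYY L=OYOY
After move 2 (U): U=OWOW F=WRGG R=BBWR B=OYBB L=GGOY
After move 3 (F): F=GWGR U=OWYG R=OBWR D=WBYY L=GROR
After move 4 (F): F=GGRW U=OWRR R=YBGR D=WOYY L=GWOB
After move 5 (U): U=RORW F=YBRW R=OYGR B=GWBB L=GGOB
Query: F face = YBRW

Answer: Y B R W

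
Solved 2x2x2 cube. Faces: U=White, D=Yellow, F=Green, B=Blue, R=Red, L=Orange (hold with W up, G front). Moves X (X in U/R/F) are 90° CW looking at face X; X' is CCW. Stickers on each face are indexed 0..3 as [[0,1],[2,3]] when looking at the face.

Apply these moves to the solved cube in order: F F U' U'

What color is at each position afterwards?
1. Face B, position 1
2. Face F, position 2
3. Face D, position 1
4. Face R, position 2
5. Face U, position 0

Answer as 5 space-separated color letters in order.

Answer: G G W O Y

Derivation:
After move 1 (F): F=GGGG U=WWOO R=WRWR D=RRYY L=OYOY
After move 2 (F): F=GGGG U=WWYY R=OROR D=WWYY L=OROR
After move 3 (U'): U=WYWY F=ORGG R=GGOR B=ORBB L=BBOR
After move 4 (U'): U=YYWW F=BBGG R=OROR B=GGBB L=OROR
Query 1: B[1] = G
Query 2: F[2] = G
Query 3: D[1] = W
Query 4: R[2] = O
Query 5: U[0] = Y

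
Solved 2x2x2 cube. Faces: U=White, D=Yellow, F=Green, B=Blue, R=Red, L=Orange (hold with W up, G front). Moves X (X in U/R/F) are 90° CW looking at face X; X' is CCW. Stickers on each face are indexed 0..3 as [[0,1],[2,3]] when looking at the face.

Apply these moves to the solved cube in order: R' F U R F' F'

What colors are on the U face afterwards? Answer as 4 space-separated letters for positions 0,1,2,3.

After move 1 (R'): R=RRRR U=WBWB F=GWGW D=YGYG B=YBYB
After move 2 (F): F=GGWW U=WBOO R=WRBR D=RRYG L=OYOG
After move 3 (U): U=OWOB F=WRWW R=YBBR B=OYYB L=GGOG
After move 4 (R): R=BYRB U=OROW F=WRWG D=RYYO B=BYWB
After move 5 (F'): F=RGWW U=ORBR R=YYRB D=GGYO L=GWOO
After move 6 (F'): F=GWRW U=ORYR R=GYGB D=WOYO L=GROB
Query: U face = ORYR

Answer: O R Y R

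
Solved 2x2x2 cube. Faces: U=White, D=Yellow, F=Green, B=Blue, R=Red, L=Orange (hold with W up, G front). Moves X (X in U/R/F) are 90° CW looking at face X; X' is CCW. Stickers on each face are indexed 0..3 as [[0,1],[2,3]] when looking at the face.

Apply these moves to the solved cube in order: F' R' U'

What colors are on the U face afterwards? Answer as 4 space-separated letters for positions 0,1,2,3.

After move 1 (F'): F=GGGG U=WWRR R=YRYR D=OOYY L=OWOW
After move 2 (R'): R=RRYY U=WBRB F=GWGR D=OGYG B=YBOB
After move 3 (U'): U=BBWR F=OWGR R=GWYY B=RROB L=YBOW
Query: U face = BBWR

Answer: B B W R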